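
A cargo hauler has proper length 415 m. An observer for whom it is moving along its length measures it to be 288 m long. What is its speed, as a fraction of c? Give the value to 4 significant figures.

β ≈ 0.7200

γ = L₀/L = 415/288 = 1.44097
β = √(1 − 1/γ²) = 0.7200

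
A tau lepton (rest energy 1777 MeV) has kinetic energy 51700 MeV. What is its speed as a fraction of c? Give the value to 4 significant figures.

β ≈ 0.9994

γ = 1 + K/(m₀c²) = 1 + 51700/1777 = 30.0940
β = √(1 − 1/γ²) = 0.9994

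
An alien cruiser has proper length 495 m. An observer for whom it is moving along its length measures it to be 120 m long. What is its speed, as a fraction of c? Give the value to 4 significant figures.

γ = L₀/L = 495/120 = 4.12500
β = √(1 − 1/γ²) = 0.9702

β ≈ 0.9702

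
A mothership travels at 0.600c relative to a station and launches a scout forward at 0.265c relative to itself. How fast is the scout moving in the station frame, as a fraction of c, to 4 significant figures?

u ≈ 0.7463c

Compose boost 2: (0.265 + 0.600)/(1 + 0.265×0.600) = 0.8650/1.15900 = 0.7463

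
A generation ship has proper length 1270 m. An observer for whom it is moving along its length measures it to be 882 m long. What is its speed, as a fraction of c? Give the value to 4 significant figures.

β ≈ 0.7195

γ = L₀/L = 1270/882 = 1.43991
β = √(1 − 1/γ²) = 0.7195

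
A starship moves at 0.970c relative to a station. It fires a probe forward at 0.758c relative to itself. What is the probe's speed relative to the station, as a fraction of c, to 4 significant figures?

u ≈ 0.9958c

Relativistic velocity addition: u = (u' + v)/(1 + u'v/c²)
= (0.758 + 0.970)/(1 + 0.758×0.970) = 1.728/1.73526 = 0.9958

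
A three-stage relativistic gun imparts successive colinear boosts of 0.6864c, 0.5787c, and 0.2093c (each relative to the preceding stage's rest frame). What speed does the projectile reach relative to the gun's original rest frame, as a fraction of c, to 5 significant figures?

Compose boost 2: (0.5787 + 0.6864)/(1 + 0.5787×0.6864) = 1.2651/1.397220 = 0.9054410
Compose boost 3: (0.2093 + 0.9054410)/(1 + 0.2093×0.9054410) = 1.114741/1.189509 = 0.93714

u ≈ 0.93714c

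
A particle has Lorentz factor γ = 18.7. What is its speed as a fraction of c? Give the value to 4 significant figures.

β ≈ 0.9986

β = √(1 − 1/γ²) = √(1 − 1/18.7²) = √(0.997140) = 0.9986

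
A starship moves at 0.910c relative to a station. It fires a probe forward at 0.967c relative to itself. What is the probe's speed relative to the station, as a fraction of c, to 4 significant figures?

u ≈ 0.9984c

Relativistic velocity addition: u = (u' + v)/(1 + u'v/c²)
= (0.967 + 0.910)/(1 + 0.967×0.910) = 1.877/1.87997 = 0.9984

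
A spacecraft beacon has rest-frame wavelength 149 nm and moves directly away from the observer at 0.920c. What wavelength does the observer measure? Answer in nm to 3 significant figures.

Relativistic Doppler: λ_obs = λ_src √((1+β)/(1−β))
= 149 × √(1.9200/0.080000) = 149 × 4.8990 = 730 nm

λ_obs ≈ 730 nm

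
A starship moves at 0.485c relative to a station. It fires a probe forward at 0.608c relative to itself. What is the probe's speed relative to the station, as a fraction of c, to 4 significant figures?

Relativistic velocity addition: u = (u' + v)/(1 + u'v/c²)
= (0.608 + 0.485)/(1 + 0.608×0.485) = 1.093/1.29488 = 0.8441

u ≈ 0.8441c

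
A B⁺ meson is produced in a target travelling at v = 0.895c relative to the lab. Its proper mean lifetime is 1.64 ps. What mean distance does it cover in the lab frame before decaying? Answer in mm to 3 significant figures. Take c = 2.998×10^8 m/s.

d ≈ 0.987 mm

γ = 1/√(1 − 0.895²) = 2.2418
Dilated lifetime: Δt = γτ₀ = 2.2418 × 1.64 ps = 3.6766 ps
d = vΔt = 0.895c × 3.6766 ps = 2.6832×10^8 m/s × 3.6766×10^-12 s = 0.987 mm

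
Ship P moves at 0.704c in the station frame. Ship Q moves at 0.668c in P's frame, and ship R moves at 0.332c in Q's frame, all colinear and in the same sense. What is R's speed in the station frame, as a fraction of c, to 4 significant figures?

u ≈ 0.9659c

Compose boost 2: (0.668 + 0.704)/(1 + 0.668×0.704) = 1.372/1.47027 = 0.933161
Compose boost 3: (0.332 + 0.933161)/(1 + 0.332×0.933161) = 1.26516/1.30981 = 0.9659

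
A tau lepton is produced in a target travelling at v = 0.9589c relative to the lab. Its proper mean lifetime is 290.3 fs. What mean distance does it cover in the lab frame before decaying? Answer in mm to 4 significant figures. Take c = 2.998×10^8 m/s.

γ = 1/√(1 − 0.9589²) = 3.52430
Dilated lifetime: Δt = γτ₀ = 3.52430 × 290.3 fs = 1023.10 fs
d = vΔt = 0.9589c × 1023.10 fs = 2.87478×10^8 m/s × 1.02310×10^-12 s = 0.2941 mm

d ≈ 0.2941 mm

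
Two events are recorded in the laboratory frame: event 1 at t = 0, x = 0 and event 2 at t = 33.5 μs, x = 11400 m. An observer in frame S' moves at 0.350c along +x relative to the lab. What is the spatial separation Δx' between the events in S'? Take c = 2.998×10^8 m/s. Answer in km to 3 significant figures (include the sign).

Δx' ≈ 8.42 km

γ = 1/√(1 − 0.350²) = 1.0675
Δx' = γ(Δx − vΔt) = 1.0675 × (11400 m − 0.350×(2.998×10^8 m/s)×33.5×10^-6 s)
= 1.0675 × (7884.8 m) = 8.42 km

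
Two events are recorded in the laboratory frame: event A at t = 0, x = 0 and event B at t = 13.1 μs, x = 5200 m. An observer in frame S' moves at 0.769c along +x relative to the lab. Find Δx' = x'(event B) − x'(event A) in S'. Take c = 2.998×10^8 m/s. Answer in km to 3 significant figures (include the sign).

Δx' ≈ 3.41 km

γ = 1/√(1 − 0.769²) = 1.5643
Δx' = γ(Δx − vΔt) = 1.5643 × (5200 m − 0.769×(2.998×10^8 m/s)×13.1×10^-6 s)
= 1.5643 × (2179.8 m) = 3.41 km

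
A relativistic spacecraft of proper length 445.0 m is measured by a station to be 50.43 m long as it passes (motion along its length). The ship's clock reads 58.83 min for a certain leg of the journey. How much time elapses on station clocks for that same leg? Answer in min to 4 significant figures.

Δt ≈ 519.1 min

Length contraction ⇒ γ = L₀/L = 445.0/50.43 = 8.82411
Time dilation: Δt = γτ₀ = 8.82411 × 58.83 min = 519.1 min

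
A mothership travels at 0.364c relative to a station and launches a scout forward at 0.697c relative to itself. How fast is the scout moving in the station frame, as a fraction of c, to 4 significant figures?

Compose boost 2: (0.697 + 0.364)/(1 + 0.697×0.364) = 1.061/1.25371 = 0.8463

u ≈ 0.8463c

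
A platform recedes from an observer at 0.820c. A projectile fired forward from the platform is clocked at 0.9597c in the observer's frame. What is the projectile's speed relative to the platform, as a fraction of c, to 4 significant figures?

Inverse velocity addition: u' = (u − v)/(1 − uv/c²)
= (0.9597 − 0.820)/(1 − 0.9597×0.820) = 0.1397/0.213046 = 0.6557

u' ≈ 0.6557c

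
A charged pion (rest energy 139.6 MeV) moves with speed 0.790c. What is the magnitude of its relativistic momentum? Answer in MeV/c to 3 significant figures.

p ≈ 180 MeV/c

γ = 1/√(1 − 0.790²) = 1.6310
p = γβm₀c = 1.6310 × 0.790 × 139.6 MeV/c = 180 MeV/c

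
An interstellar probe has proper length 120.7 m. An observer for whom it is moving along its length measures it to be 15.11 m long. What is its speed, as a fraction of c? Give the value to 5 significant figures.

γ = L₀/L = 120.7/15.11 = 7.988087
β = √(1 − 1/γ²) = 0.99213

β ≈ 0.99213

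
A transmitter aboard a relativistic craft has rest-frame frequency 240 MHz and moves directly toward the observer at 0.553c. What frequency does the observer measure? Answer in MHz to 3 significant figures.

Relativistic Doppler: f_obs = f_src √((1+β)/(1−β))
= 240 × √(1.5530/0.44700) = 240 × 1.8639 = 447 MHz

f_obs ≈ 447 MHz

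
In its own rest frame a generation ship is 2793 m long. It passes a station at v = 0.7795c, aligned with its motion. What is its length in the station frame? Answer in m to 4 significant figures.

L ≈ 1750 m

γ = 1/√(1 − 0.7795²) = 1.59642
Length contraction: L = L₀/γ = 2793/1.59642 = 1750 m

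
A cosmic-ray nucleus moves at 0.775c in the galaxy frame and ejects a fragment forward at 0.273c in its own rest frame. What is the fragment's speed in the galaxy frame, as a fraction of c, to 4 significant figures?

Compose boost 2: (0.273 + 0.775)/(1 + 0.273×0.775) = 1.048/1.21158 = 0.8650

u ≈ 0.8650c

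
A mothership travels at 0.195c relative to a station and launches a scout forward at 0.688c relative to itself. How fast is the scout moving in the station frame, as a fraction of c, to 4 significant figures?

u ≈ 0.7785c

Compose boost 2: (0.688 + 0.195)/(1 + 0.688×0.195) = 0.8830/1.13416 = 0.7785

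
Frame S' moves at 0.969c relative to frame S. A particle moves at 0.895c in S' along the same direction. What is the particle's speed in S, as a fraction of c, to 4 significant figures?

Relativistic velocity addition: u = (u' + v)/(1 + u'v/c²)
= (0.895 + 0.969)/(1 + 0.895×0.969) = 1.864/1.86726 = 0.9983

u ≈ 0.9983c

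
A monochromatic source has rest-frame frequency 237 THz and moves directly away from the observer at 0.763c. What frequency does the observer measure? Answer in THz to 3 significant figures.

Relativistic Doppler: f_obs = f_src √((1−β)/(1+β))
= 237 × √(0.23700/1.7630) = 237 × 0.36665 = 86.9 THz

f_obs ≈ 86.9 THz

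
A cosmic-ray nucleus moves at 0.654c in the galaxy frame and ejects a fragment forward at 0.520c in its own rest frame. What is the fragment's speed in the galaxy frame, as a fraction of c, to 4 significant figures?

Compose boost 2: (0.520 + 0.654)/(1 + 0.520×0.654) = 1.174/1.34008 = 0.8761

u ≈ 0.8761c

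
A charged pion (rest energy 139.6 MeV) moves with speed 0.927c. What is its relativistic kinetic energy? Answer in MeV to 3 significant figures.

γ = 1/√(1 − 0.927²) = 2.6662
K = (γ − 1)m₀c² = (2.6662 − 1) × 139.6 MeV = 1.6662 × 139.6 MeV = 233 MeV

K ≈ 233 MeV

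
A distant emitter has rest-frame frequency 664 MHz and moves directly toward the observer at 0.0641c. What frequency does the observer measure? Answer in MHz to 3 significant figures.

f_obs ≈ 708 MHz

Relativistic Doppler: f_obs = f_src √((1+β)/(1−β))
= 664 × √(1.0641/0.93590) = 664 × 1.0663 = 708 MHz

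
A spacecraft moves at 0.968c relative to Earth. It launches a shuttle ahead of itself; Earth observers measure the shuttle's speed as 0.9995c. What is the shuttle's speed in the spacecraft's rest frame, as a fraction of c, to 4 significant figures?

u' ≈ 0.9697c

Inverse velocity addition: u' = (u − v)/(1 − uv/c²)
= (0.9995 − 0.968)/(1 − 0.9995×0.968) = 0.03150/0.0324840 = 0.9697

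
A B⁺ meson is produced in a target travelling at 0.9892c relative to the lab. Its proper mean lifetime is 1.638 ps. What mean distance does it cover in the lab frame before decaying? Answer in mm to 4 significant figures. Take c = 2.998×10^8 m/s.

d ≈ 3.314 mm

γ = 1/√(1 − 0.9892²) = 6.82258
Dilated lifetime: Δt = γτ₀ = 6.82258 × 1.638 ps = 11.1754 ps
d = vΔt = 0.9892c × 11.1754 ps = 2.96562×10^8 m/s × 1.11754×10^-11 s = 3.314 mm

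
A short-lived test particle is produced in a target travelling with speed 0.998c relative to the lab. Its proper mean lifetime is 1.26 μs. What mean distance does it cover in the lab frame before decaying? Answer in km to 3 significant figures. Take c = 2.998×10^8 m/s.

γ = 1/√(1 − 0.998²) = 15.819
Dilated lifetime: Δt = γτ₀ = 15.819 × 1.26 μs = 19.932 μs
d = vΔt = 0.998c × 19.932 μs = 2.9920×10^8 m/s × 1.9932×10^-5 s = 5.96 km

d ≈ 5.96 km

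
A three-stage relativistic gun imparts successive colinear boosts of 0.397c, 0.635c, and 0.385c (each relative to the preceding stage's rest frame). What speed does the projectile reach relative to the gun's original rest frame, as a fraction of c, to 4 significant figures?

Compose boost 2: (0.635 + 0.397)/(1 + 0.635×0.397) = 1.032/1.25209 = 0.824219
Compose boost 3: (0.385 + 0.824219)/(1 + 0.385×0.824219) = 1.20922/1.31732 = 0.9179

u ≈ 0.9179c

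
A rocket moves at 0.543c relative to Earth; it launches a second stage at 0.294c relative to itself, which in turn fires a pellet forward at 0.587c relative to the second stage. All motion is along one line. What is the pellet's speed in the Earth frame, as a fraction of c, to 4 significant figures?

Compose boost 2: (0.294 + 0.543)/(1 + 0.294×0.543) = 0.8370/1.15964 = 0.721774
Compose boost 3: (0.587 + 0.721774)/(1 + 0.587×0.721774) = 1.30877/1.42368 = 0.9193

u ≈ 0.9193c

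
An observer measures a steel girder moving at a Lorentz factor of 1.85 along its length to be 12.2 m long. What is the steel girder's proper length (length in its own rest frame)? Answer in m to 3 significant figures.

γ = 1.85 (given)
L₀ = γL = 1.85 × 12.2 = 22.6 m

L₀ ≈ 22.6 m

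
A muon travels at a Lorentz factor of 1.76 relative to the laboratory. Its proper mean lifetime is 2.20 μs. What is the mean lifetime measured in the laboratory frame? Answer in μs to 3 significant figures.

γ = 1.76 (given)
Time dilation: Δt = γτ₀ = 1.76 × 2.20 μs = 3.87 μs

Δt ≈ 3.87 μs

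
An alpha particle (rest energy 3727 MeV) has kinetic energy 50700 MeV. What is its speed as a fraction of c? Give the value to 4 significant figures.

β ≈ 0.9977

γ = 1 + K/(m₀c²) = 1 + 50700/3727 = 14.6034
β = √(1 − 1/γ²) = 0.9977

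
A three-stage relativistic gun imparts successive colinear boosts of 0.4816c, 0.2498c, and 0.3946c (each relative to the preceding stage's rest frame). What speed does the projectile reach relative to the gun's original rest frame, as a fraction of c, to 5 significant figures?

u ≈ 0.83289c

Compose boost 2: (0.2498 + 0.4816)/(1 + 0.2498×0.4816) = 0.73140/1.120304 = 0.6528587
Compose boost 3: (0.3946 + 0.6528587)/(1 + 0.3946×0.6528587) = 1.047459/1.257618 = 0.83289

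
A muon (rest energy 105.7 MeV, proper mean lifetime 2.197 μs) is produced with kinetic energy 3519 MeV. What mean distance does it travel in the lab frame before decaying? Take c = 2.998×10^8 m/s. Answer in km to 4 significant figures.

d ≈ 22.58 km

γ = 1 + K/(m₀c²) = 1 + 3519/105.7 = 34.2923
β = √(1 − 1/γ²) = 0.999575
Dilated lifetime: γτ₀ = 34.2923 × 2.197 μs = 75.3403 μs
d = βc·γτ₀ = 0.999575 × (2.998×10^8 m/s) × 7.53403×10^-5 s = 22.58 km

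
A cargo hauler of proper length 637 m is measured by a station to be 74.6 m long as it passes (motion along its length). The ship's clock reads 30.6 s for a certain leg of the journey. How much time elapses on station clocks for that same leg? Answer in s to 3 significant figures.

Δt ≈ 261 s

Length contraction ⇒ γ = L₀/L = 637/74.6 = 8.5389
Time dilation: Δt = γτ₀ = 8.5389 × 30.6 s = 261 s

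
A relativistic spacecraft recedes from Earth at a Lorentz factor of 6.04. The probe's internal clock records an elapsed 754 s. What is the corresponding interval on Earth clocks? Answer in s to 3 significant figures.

γ = 6.04 (given)
Time dilation: Δt = γτ₀ = 6.04 × 754 s = 4550 s

Δt ≈ 4550 s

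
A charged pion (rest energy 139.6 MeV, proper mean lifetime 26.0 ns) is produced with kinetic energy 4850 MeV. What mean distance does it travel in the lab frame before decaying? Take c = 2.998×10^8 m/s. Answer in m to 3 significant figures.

d ≈ 278 m

γ = 1 + K/(m₀c²) = 1 + 4850/139.6 = 35.742
β = √(1 − 1/γ²) = 0.99961
Dilated lifetime: γτ₀ = 35.742 × 26.0 ns = 929.30 ns
d = βc·γτ₀ = 0.99961 × (2.998×10^8 m/s) × 9.2930×10^-7 s = 278 m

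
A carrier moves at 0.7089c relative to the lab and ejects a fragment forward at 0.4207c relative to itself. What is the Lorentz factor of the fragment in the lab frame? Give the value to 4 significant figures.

γ ≈ 2.029

u_lab = (0.4207 + 0.7089)/(1 + 0.4207×0.7089) = 1.1296/1.298234 = 0.8701049
γ = 1/√(1 − 0.8701049²) = 2.029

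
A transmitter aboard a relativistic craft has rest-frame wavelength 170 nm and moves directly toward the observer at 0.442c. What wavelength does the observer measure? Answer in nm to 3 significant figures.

λ_obs ≈ 106 nm

Relativistic Doppler: λ_obs = λ_src √((1−β)/(1+β))
= 170 × √(0.55800/1.4420) = 170 × 0.62206 = 106 nm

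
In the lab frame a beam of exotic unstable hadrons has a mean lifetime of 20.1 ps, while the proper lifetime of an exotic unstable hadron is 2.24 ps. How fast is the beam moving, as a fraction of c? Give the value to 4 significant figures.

β ≈ 0.9938

γ = Δt/τ₀ = 20.1/2.24 = 8.97321
β = √(1 − 1/γ²) = √(1 − 1/8.97321²) = 0.9938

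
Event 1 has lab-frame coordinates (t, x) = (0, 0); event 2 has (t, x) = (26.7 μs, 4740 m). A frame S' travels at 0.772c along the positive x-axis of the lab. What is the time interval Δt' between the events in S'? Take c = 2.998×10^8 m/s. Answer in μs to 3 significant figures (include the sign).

Δt' ≈ 22.8 μs

γ = 1/√(1 − 0.772²) = 1.5733
Δt' = γ(Δt − vΔx/c²) = 1.5733 × (26.7 μs − 0.772×4740 m / (2.998×10^8 m/s))
= 1.5733 × (14.494 μs) = 22.8 μs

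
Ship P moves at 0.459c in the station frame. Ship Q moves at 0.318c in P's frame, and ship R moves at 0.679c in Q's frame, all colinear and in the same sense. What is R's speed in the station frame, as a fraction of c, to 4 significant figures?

u ≈ 0.9292c

Compose boost 2: (0.318 + 0.459)/(1 + 0.318×0.459) = 0.7770/1.14596 = 0.678033
Compose boost 3: (0.679 + 0.678033)/(1 + 0.679×0.678033) = 1.35703/1.46038 = 0.9292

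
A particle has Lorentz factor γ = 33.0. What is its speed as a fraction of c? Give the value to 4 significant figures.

β ≈ 0.9995

β = √(1 − 1/γ²) = √(1 − 1/33.0²) = √(0.999082) = 0.9995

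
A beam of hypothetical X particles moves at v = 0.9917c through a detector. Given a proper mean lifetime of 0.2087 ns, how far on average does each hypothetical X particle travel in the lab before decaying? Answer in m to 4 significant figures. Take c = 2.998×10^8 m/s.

γ = 1/√(1 − 0.9917²) = 7.77766
Dilated lifetime: Δt = γτ₀ = 7.77766 × 0.2087 ns = 1.62320 ns
d = vΔt = 0.9917c × 1.62320 ns = 2.97312×10^8 m/s × 1.62320×10^-9 s = 0.4826 m

d ≈ 0.4826 m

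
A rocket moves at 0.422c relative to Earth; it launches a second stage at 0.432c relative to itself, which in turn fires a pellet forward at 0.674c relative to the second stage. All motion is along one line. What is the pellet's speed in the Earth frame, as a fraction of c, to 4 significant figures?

Compose boost 2: (0.432 + 0.422)/(1 + 0.432×0.422) = 0.8540/1.18230 = 0.722318
Compose boost 3: (0.674 + 0.722318)/(1 + 0.674×0.722318) = 1.39632/1.48684 = 0.9391

u ≈ 0.9391c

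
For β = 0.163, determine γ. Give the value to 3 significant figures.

γ ≈ 1.01

γ = 1/√(1 − β²) = 1/√(1 − 0.163²) = 1/√(0.97343) = 1.01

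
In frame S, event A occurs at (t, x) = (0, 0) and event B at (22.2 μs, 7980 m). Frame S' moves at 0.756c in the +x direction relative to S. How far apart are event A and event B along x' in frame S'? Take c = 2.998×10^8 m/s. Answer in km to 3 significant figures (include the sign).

γ = 1/√(1 − 0.756²) = 1.5277
Δx' = γ(Δx − vΔt) = 1.5277 × (7980 m − 0.756×(2.998×10^8 m/s)×22.2×10^-6 s)
= 1.5277 × (2948.4 m) = 4.50 km

Δx' ≈ 4.50 km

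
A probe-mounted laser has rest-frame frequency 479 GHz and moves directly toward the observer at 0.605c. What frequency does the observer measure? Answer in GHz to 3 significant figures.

Relativistic Doppler: f_obs = f_src √((1+β)/(1−β))
= 479 × √(1.6050/0.39500) = 479 × 2.0158 = 966 GHz

f_obs ≈ 966 GHz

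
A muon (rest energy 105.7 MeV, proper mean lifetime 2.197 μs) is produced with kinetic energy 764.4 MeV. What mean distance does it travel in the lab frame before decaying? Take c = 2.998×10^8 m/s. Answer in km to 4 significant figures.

γ = 1 + K/(m₀c²) = 1 + 764.4/105.7 = 8.23179
β = √(1 − 1/γ²) = 0.992594
Dilated lifetime: γτ₀ = 8.23179 × 2.197 μs = 18.0852 μs
d = βc·γτ₀ = 0.992594 × (2.998×10^8 m/s) × 1.80852×10^-5 s = 5.382 km

d ≈ 5.382 km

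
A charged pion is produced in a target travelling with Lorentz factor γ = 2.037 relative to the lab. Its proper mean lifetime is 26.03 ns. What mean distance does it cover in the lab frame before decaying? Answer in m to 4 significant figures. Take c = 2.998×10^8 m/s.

d ≈ 13.85 m

β = √(1 − 1/γ²) = √(1 − 1/2.037²) = 0.871206
Dilated lifetime: Δt = γτ₀ = 2.037 × 26.03 ns = 53.0231 ns
d = vΔt = 0.871206c × 53.0231 ns = 2.61187×10^8 m/s × 5.30231×10^-8 s = 13.85 m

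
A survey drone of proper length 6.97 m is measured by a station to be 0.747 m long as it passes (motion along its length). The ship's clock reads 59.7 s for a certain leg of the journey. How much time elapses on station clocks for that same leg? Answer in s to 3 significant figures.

Length contraction ⇒ γ = L₀/L = 6.97/0.747 = 9.3307
Time dilation: Δt = γτ₀ = 9.3307 × 59.7 s = 557 s

Δt ≈ 557 s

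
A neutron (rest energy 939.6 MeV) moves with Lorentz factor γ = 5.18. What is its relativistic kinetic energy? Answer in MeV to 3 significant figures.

K ≈ 3930 MeV

γ = 5.18 (given)
K = (γ − 1)m₀c² = (5.18 − 1) × 939.6 MeV = 4.1800 × 939.6 MeV = 3930 MeV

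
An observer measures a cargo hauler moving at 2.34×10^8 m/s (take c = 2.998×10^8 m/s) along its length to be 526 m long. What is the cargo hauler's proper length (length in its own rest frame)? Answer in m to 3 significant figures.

L₀ ≈ 841 m

β = v/c = 2.34×10^8 / 2.998×10^8 = 0.78052
γ = 1/√(1 − 0.78052²) = 1.5997
L₀ = γL = 1.5997 × 526 = 841 m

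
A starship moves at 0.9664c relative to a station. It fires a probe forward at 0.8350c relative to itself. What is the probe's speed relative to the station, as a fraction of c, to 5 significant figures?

u ≈ 0.99693c

Relativistic velocity addition: u = (u' + v)/(1 + u'v/c²)
= (0.8350 + 0.9664)/(1 + 0.8350×0.9664) = 1.8014/1.806944 = 0.99693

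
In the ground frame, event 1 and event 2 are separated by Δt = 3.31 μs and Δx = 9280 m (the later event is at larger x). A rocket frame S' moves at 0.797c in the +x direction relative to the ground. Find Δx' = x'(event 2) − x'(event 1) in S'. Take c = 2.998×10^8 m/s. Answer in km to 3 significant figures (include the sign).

Δx' ≈ 14.1 km

γ = 1/√(1 − 0.797²) = 1.6557
Δx' = γ(Δx − vΔt) = 1.6557 × (9280 m − 0.797×(2.998×10^8 m/s)×3.31×10^-6 s)
= 1.6557 × (8489.1 m) = 14.1 km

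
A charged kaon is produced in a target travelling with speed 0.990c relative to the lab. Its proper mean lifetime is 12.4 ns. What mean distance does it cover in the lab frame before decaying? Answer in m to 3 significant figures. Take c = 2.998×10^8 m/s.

γ = 1/√(1 − 0.990²) = 7.0888
Dilated lifetime: Δt = γτ₀ = 7.0888 × 12.4 ns = 87.901 ns
d = vΔt = 0.990c × 87.901 ns = 2.9680×10^8 m/s × 8.7901×10^-8 s = 26.1 m

d ≈ 26.1 m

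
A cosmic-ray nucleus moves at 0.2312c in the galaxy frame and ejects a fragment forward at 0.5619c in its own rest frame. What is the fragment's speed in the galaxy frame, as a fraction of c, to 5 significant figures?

Compose boost 2: (0.5619 + 0.2312)/(1 + 0.5619×0.2312) = 0.79310/1.129911 = 0.70191

u ≈ 0.70191c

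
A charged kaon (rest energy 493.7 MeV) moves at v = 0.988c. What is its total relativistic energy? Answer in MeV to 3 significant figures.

γ = 1/√(1 − 0.988²) = 6.4744
E = γm₀c² = 6.4744 × 493.7 MeV = 3200 MeV

E ≈ 3200 MeV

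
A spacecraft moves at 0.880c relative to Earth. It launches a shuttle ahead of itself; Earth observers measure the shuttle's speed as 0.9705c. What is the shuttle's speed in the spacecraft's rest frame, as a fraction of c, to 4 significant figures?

u' ≈ 0.6200c

Inverse velocity addition: u' = (u − v)/(1 − uv/c²)
= (0.9705 − 0.880)/(1 − 0.9705×0.880) = 0.09050/0.145960 = 0.6200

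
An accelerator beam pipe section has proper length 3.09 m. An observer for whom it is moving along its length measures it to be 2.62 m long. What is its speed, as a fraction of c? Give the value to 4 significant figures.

β ≈ 0.5302

γ = L₀/L = 3.09/2.62 = 1.17939
β = √(1 − 1/γ²) = 0.5302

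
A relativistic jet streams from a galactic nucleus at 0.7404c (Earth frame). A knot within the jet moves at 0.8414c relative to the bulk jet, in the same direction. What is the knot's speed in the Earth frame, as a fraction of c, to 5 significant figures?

Relativistic velocity addition: u = (u' + v)/(1 + u'v/c²)
= (0.8414 + 0.7404)/(1 + 0.8414×0.7404) = 1.5818/1.622973 = 0.97463

u ≈ 0.97463c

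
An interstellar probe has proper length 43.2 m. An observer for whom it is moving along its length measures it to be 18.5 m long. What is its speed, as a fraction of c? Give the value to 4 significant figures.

β ≈ 0.9037

γ = L₀/L = 43.2/18.5 = 2.33514
β = √(1 − 1/γ²) = 0.9037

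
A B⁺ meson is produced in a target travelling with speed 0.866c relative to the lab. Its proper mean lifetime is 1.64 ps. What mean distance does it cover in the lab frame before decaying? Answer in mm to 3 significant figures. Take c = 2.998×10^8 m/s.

γ = 1/√(1 − 0.866²) = 1.9998
Dilated lifetime: Δt = γτ₀ = 1.9998 × 1.64 ps = 3.2797 ps
d = vΔt = 0.866c × 3.2797 ps = 2.5963×10^8 m/s × 3.2797×10^-12 s = 0.852 mm

d ≈ 0.852 mm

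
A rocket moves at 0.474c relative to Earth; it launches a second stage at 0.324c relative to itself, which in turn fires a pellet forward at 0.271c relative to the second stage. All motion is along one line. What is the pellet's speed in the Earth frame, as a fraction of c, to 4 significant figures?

u ≈ 0.8108c

Compose boost 2: (0.324 + 0.474)/(1 + 0.324×0.474) = 0.7980/1.15358 = 0.691762
Compose boost 3: (0.271 + 0.691762)/(1 + 0.271×0.691762) = 0.962762/1.18747 = 0.8108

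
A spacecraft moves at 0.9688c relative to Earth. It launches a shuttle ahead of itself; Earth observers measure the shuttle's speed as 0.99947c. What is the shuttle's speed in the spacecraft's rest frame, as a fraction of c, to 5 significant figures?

u' ≈ 0.96710c

Inverse velocity addition: u' = (u − v)/(1 − uv/c²)
= (0.99947 − 0.9688)/(1 − 0.99947×0.9688) = 0.030670/0.03171346 = 0.96710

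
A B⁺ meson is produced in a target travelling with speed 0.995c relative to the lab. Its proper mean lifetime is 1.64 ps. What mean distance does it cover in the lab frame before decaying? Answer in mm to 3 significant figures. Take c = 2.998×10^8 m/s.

γ = 1/√(1 − 0.995²) = 10.013
Dilated lifetime: Δt = γτ₀ = 10.013 × 1.64 ps = 16.421 ps
d = vΔt = 0.995c × 16.421 ps = 2.9830×10^8 m/s × 1.6421×10^-11 s = 4.90 mm

d ≈ 4.90 mm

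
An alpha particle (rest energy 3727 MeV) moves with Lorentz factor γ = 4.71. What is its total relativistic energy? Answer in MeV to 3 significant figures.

γ = 4.71 (given)
E = γm₀c² = 4.71 × 3727 MeV = 17600 MeV

E ≈ 17600 MeV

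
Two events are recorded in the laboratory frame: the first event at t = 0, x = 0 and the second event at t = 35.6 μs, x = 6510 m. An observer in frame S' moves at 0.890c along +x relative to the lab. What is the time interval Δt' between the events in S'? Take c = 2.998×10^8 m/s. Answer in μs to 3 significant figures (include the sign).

γ = 1/√(1 − 0.890²) = 2.1932
Δt' = γ(Δt − vΔx/c²) = 2.1932 × (35.6 μs − 0.890×6510 m / (2.998×10^8 m/s))
= 2.1932 × (16.274 μs) = 35.7 μs

Δt' ≈ 35.7 μs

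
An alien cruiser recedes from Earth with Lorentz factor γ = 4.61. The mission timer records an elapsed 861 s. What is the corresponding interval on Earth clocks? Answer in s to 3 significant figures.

Δt ≈ 3970 s

γ = 4.61 (given)
Time dilation: Δt = γτ₀ = 4.61 × 861 s = 3970 s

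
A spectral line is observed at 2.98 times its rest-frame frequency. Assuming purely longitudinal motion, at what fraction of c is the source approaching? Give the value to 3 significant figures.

β ≈ 0.798

f_obs/f_src = √((1+β)/(1−β)) = 2.98  ⇒  (1+β)/(1−β) = 8.8804
β = |1 − D²|/(1 + D²) = |1 − 8.8804|/(1 + 8.8804) = 0.798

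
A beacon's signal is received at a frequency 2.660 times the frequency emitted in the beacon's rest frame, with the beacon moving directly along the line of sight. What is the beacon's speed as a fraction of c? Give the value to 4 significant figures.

f_obs/f_src = √((1+β)/(1−β)) = 2.660  ⇒  (1+β)/(1−β) = 7.07560
β = |1 − D²|/(1 + D²) = |1 − 7.07560|/(1 + 7.07560) = 0.7523

β ≈ 0.7523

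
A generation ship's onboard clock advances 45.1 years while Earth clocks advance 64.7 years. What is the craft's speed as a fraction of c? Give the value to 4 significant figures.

γ = Δt/τ₀ = 64.7/45.1 = 1.43459
β = √(1 − 1/γ²) = √(1 − 1/1.43459²) = 0.7170

β ≈ 0.7170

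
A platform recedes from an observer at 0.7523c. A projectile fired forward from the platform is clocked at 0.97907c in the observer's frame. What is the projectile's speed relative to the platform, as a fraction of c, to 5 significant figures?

Inverse velocity addition: u' = (u − v)/(1 − uv/c²)
= (0.97907 − 0.7523)/(1 − 0.97907×0.7523) = 0.22677/0.2634456 = 0.86078

u' ≈ 0.86078c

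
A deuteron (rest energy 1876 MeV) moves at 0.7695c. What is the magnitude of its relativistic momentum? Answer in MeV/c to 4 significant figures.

γ = 1/√(1 − 0.7695²) = 1.56581
p = γβm₀c = 1.56581 × 0.7695 × 1876 MeV/c = 2260 MeV/c

p ≈ 2260 MeV/c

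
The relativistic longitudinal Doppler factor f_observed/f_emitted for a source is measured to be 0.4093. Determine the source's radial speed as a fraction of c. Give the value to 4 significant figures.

f_obs/f_src = √((1−β)/(1+β)) = 0.4093  ⇒  (1−β)/(1+β) = 0.167526
β = |1 − D²|/(1 + D²) = |1 − 0.167526|/(1 + 0.167526) = 0.7130

β ≈ 0.7130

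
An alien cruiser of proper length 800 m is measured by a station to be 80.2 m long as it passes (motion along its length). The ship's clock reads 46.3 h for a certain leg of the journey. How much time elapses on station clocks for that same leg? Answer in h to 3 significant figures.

Length contraction ⇒ γ = L₀/L = 800/80.2 = 9.9751
Time dilation: Δt = γτ₀ = 9.9751 × 46.3 h = 462 h

Δt ≈ 462 h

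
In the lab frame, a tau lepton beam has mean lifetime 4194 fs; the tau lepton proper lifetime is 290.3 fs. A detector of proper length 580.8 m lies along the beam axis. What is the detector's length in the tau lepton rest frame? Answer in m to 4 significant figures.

L ≈ 40.20 m

Time dilation ⇒ γ = Δt/τ₀ = 4194/290.3 = 14.4471
Length contraction: L = L₀/γ = 580.8/14.4471 = 40.20 m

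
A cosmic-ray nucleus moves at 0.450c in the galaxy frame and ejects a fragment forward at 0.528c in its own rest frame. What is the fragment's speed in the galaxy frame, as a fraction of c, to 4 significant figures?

Compose boost 2: (0.528 + 0.450)/(1 + 0.528×0.450) = 0.9780/1.23760 = 0.7902

u ≈ 0.7902c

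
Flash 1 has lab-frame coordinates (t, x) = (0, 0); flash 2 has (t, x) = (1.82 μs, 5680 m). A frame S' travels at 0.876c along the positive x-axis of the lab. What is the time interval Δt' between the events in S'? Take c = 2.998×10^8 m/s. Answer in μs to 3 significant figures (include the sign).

Δt' ≈ -30.6 μs

γ = 1/√(1 − 0.876²) = 2.0734
Δt' = γ(Δt − vΔx/c²) = 2.0734 × (1.82 μs − 0.876×5680 m / (2.998×10^8 m/s))
= 2.0734 × (-14.777 μs) = -30.6 μs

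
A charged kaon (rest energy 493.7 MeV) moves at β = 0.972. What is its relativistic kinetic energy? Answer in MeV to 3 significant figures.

γ = 1/√(1 − 0.972²) = 4.2557
K = (γ − 1)m₀c² = (4.2557 − 1) × 493.7 MeV = 3.2557 × 493.7 MeV = 1610 MeV

K ≈ 1610 MeV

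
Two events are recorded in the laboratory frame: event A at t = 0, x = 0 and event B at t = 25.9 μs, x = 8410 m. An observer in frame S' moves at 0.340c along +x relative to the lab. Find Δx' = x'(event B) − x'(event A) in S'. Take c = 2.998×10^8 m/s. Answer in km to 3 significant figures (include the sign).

Δx' ≈ 6.14 km

γ = 1/√(1 − 0.340²) = 1.0633
Δx' = γ(Δx − vΔt) = 1.0633 × (8410 m − 0.340×(2.998×10^8 m/s)×25.9×10^-6 s)
= 1.0633 × (5770.0 m) = 6.14 km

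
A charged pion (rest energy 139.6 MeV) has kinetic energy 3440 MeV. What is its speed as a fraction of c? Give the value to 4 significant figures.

γ = 1 + K/(m₀c²) = 1 + 3440/139.6 = 25.6418
β = √(1 − 1/γ²) = 0.9992

β ≈ 0.9992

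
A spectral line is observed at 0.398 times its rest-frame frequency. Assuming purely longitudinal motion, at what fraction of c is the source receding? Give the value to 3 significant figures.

f_obs/f_src = √((1−β)/(1+β)) = 0.398  ⇒  (1−β)/(1+β) = 0.15840
β = |1 − D²|/(1 + D²) = |1 − 0.15840|/(1 + 0.15840) = 0.727

β ≈ 0.727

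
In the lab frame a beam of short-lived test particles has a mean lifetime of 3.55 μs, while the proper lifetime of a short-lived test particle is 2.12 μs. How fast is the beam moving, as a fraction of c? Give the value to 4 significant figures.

γ = Δt/τ₀ = 3.55/2.12 = 1.67453
β = √(1 − 1/γ²) = √(1 − 1/1.67453²) = 0.8021

β ≈ 0.8021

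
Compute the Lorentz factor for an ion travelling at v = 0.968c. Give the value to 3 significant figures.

γ = 1/√(1 − β²) = 1/√(1 − 0.968²) = 1/√(0.062976) = 3.98

γ ≈ 3.98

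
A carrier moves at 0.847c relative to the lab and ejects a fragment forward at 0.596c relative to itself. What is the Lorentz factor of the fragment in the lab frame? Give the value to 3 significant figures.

u_lab = (0.596 + 0.847)/(1 + 0.596×0.847) = 1.443/1.50481 = 0.958924
γ = 1/√(1 − 0.958924²) = 3.53

γ ≈ 3.53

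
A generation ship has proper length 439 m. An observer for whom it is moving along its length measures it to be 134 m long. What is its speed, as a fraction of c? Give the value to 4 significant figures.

γ = L₀/L = 439/134 = 3.27612
β = √(1 − 1/γ²) = 0.9523

β ≈ 0.9523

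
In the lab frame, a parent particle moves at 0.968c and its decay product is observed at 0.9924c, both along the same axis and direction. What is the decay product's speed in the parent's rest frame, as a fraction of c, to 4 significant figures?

u' ≈ 0.6200c

Inverse velocity addition: u' = (u − v)/(1 − uv/c²)
= (0.9924 − 0.968)/(1 − 0.9924×0.968) = 0.02440/0.0393568 = 0.6200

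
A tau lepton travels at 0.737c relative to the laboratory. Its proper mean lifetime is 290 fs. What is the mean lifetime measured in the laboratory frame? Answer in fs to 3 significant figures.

γ = 1/√(1 − 0.737²) = 1.4795
Time dilation: Δt = γτ₀ = 1.4795 × 290 fs = 429 fs

Δt ≈ 429 fs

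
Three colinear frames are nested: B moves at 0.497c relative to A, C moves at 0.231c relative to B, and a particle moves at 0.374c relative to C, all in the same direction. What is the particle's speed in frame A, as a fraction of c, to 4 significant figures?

u ≈ 0.8254c

Compose boost 2: (0.231 + 0.497)/(1 + 0.231×0.497) = 0.7280/1.11481 = 0.653028
Compose boost 3: (0.374 + 0.653028)/(1 + 0.374×0.653028) = 1.02703/1.24423 = 0.8254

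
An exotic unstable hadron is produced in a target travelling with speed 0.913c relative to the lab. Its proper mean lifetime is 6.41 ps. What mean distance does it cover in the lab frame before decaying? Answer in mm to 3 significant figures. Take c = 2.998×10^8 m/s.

d ≈ 4.30 mm

γ = 1/√(1 − 0.913²) = 2.4512
Dilated lifetime: Δt = γτ₀ = 2.4512 × 6.41 ps = 15.712 ps
d = vΔt = 0.913c × 15.712 ps = 2.7372×10^8 m/s × 1.5712×10^-11 s = 4.30 mm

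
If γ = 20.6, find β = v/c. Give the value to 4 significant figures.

β ≈ 0.9988

β = √(1 − 1/γ²) = √(1 − 1/20.6²) = √(0.997644) = 0.9988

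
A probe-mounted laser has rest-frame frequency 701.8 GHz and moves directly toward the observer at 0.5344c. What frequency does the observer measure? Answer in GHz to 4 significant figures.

Relativistic Doppler: f_obs = f_src √((1+β)/(1−β))
= 701.8 × √(1.53440/0.465600) = 701.8 × 1.81536 = 1274 GHz

f_obs ≈ 1274 GHz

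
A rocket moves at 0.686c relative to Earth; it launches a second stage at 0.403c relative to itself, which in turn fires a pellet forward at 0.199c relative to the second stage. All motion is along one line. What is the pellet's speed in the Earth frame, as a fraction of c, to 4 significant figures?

u ≈ 0.8994c

Compose boost 2: (0.403 + 0.686)/(1 + 0.403×0.686) = 1.089/1.27646 = 0.853142
Compose boost 3: (0.199 + 0.853142)/(1 + 0.199×0.853142) = 1.05214/1.16978 = 0.8994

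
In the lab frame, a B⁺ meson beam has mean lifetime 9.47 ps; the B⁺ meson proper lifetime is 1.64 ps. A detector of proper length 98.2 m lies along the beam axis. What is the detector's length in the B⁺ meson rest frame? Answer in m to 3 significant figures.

Time dilation ⇒ γ = Δt/τ₀ = 9.47/1.64 = 5.7744
Length contraction: L = L₀/γ = 98.2/5.7744 = 17.0 m

L ≈ 17.0 m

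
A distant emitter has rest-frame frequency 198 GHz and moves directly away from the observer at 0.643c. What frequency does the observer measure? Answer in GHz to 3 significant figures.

f_obs ≈ 92.3 GHz

Relativistic Doppler: f_obs = f_src √((1−β)/(1+β))
= 198 × √(0.35700/1.6430) = 198 × 0.46614 = 92.3 GHz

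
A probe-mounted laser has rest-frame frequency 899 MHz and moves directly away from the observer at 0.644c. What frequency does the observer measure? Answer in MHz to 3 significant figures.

Relativistic Doppler: f_obs = f_src √((1−β)/(1+β))
= 899 × √(0.35600/1.6440) = 899 × 0.46534 = 418 MHz

f_obs ≈ 418 MHz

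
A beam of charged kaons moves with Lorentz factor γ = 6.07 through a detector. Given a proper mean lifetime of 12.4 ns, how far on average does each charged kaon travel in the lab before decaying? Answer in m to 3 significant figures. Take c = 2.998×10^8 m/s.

d ≈ 22.3 m

β = √(1 − 1/γ²) = √(1 − 1/6.07²) = 0.98634
Dilated lifetime: Δt = γτ₀ = 6.07 × 12.4 ns = 75.268 ns
d = vΔt = 0.98634c × 75.268 ns = 2.9570×10^8 m/s × 7.5268×10^-8 s = 22.3 m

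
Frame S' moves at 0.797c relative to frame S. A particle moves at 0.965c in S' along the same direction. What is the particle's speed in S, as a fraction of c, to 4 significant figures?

u ≈ 0.9960c

Relativistic velocity addition: u = (u' + v)/(1 + u'v/c²)
= (0.965 + 0.797)/(1 + 0.965×0.797) = 1.762/1.76911 = 0.9960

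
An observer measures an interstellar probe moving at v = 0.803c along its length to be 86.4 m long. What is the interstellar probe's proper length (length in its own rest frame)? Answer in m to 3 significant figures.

γ = 1/√(1 − 0.803²) = 1.6779
L₀ = γL = 1.6779 × 86.4 = 145 m

L₀ ≈ 145 m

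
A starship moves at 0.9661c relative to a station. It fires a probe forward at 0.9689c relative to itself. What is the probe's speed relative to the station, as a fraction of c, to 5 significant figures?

u ≈ 0.99946c

Relativistic velocity addition: u = (u' + v)/(1 + u'v/c²)
= (0.9689 + 0.9661)/(1 + 0.9689×0.9661) = 1.9350/1.936054 = 0.99946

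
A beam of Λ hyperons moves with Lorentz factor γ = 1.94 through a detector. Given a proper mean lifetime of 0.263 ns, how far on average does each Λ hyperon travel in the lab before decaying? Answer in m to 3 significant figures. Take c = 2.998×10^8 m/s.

d ≈ 0.131 m

β = √(1 − 1/γ²) = √(1 − 1/1.94²) = 0.85691
Dilated lifetime: Δt = γτ₀ = 1.94 × 0.263 ns = 0.51022 ns
d = vΔt = 0.85691c × 0.51022 ns = 2.5690×10^8 m/s × 5.1022×10^-10 s = 0.131 m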